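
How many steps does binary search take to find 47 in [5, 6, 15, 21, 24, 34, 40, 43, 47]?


Search for 47:
[0,8] mid=4 arr[4]=24
[5,8] mid=6 arr[6]=40
[7,8] mid=7 arr[7]=43
[8,8] mid=8 arr[8]=47
Total: 4 comparisons


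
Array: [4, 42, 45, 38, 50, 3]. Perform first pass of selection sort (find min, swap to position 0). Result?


After one pass: [3, 42, 45, 38, 50, 4]


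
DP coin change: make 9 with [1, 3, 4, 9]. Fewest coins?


dp[0]=0; dp[i]=1+min(dp[i-c] for c in coins)
...dp[4]=1, dp[5]=2, dp[6]=2, dp[7]=2, dp[8]=2, dp[9]=1
Minimum coins for 9 = 1


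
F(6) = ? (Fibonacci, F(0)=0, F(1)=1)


F(n)=F(n-1)+F(n-2)
...F(4)=3, F(5)=5, F(6)=8


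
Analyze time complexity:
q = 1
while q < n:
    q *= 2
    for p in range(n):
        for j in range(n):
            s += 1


Per nesting level: O(log n) * O(n) * O(n) = O(n^2 log n)
Complexity: O(n^2 log n)


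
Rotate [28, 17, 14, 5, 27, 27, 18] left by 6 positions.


Left rotate by 6: [18, 28, 17, 14, 5, 27, 27]


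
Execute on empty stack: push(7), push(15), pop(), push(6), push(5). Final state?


push(7) -> [7]
push(15) -> [7, 15]
pop() returns 15 -> [7]
push(6) -> [7, 6]
push(5) -> [7, 6, 5]
Final stack (bottom to top): [7, 6, 5]


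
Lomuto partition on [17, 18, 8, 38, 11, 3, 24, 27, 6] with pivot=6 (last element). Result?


Elements <= 6 go left of pivot.
Result: [3, 6, 8, 38, 11, 17, 24, 27, 18], pivot at index 1


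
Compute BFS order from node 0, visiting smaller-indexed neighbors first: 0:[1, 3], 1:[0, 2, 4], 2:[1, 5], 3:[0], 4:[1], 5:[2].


BFS queue: start with [0]
Visit order: [0, 1, 3, 2, 4, 5]


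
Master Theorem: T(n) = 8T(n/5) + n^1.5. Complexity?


a=8, b=5, c=1.5. log_5(8)=1.292 < c=1.5. Case 3: O(n^c) = O(n^1.500)
Complexity: O(n^1.500)


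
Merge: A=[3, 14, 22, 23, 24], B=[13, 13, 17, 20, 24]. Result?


Compare heads, take smaller each step.
Merged: [3, 13, 13, 14, 17, 20, 22, 23, 24, 24]


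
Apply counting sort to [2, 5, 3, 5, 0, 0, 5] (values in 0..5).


Count array: [2, 0, 1, 1, 0, 3]
Reconstruct: [0, 0, 2, 3, 5, 5, 5]


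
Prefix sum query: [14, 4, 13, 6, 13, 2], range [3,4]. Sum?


Prefix sums: [0, 14, 18, 31, 37, 50, 52]
Sum[3..4] = prefix[5] - prefix[3] = 50 - 31 = 19


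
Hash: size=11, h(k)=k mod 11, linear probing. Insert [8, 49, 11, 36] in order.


Insertions: 8->slot 8; 49->slot 5; 11->slot 0; 36->slot 3
Table: [11, None, None, 36, None, 49, None, None, 8, None, None]


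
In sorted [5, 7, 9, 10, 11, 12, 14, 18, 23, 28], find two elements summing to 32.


Two pointers: lo=0, hi=9
Found pair: (9, 23) summing to 32


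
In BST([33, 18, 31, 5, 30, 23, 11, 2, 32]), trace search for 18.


BST root = 33
Search for 18: compare at each node
Path: [33, 18]


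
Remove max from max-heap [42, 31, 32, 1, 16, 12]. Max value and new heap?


Max = 42
Replace root with last, heapify down
Resulting heap: [32, 31, 12, 1, 16]


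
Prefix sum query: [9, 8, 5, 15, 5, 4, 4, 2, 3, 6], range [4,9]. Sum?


Prefix sums: [0, 9, 17, 22, 37, 42, 46, 50, 52, 55, 61]
Sum[4..9] = prefix[10] - prefix[4] = 61 - 37 = 24


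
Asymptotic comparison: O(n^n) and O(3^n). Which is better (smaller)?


exponential (base 3) grows slower than n^n
O(3^n) is asymptotically smaller; O(n^n) grows faster


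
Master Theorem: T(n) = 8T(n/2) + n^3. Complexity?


a=8, b=2, c=3. log_2(8)=3 = c=3. Case 2: O(n^c log n) = O(n^3 log n)
Complexity: O(n^3 log n)


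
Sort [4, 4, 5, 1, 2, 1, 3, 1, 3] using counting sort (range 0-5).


Count array: [0, 3, 1, 2, 2, 1]
Reconstruct: [1, 1, 1, 2, 3, 3, 4, 4, 5]


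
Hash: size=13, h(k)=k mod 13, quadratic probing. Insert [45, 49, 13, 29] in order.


Insertions: 45->slot 6; 49->slot 10; 13->slot 0; 29->slot 3
Table: [13, None, None, 29, None, None, 45, None, None, None, 49, None, None]


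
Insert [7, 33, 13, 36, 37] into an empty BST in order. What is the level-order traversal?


Root = 7; build tree by BST insertion.
Level-Order traversal: [7, 33, 13, 36, 37]


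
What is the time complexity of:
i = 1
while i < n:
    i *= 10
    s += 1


Per nesting level: O(log n) = O(log n)
Complexity: O(log n)


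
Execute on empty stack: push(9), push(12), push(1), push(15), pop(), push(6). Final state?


push(9) -> [9]
push(12) -> [9, 12]
push(1) -> [9, 12, 1]
push(15) -> [9, 12, 1, 15]
pop() returns 15 -> [9, 12, 1]
push(6) -> [9, 12, 1, 6]
Final stack (bottom to top): [9, 12, 1, 6]


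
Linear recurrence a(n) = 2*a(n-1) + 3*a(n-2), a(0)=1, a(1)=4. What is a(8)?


Build bottom-up:
...a(6)=911, a(7)=2734, a(8)=2*2734+3*911=8201


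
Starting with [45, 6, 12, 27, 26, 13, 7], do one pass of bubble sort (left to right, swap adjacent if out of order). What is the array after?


After one pass: [6, 12, 27, 26, 13, 7, 45]


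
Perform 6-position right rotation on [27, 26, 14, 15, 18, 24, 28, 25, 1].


Right rotate by 6: [15, 18, 24, 28, 25, 1, 27, 26, 14]


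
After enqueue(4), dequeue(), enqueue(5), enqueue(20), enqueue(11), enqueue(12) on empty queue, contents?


enqueue(4) -> [4]
dequeue() returns 4 -> []
enqueue(5) -> [5]
enqueue(20) -> [5, 20]
enqueue(11) -> [5, 20, 11]
enqueue(12) -> [5, 20, 11, 12]
Final queue (front to back): [5, 20, 11, 12]


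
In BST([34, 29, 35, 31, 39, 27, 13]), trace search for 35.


BST root = 34
Search for 35: compare at each node
Path: [34, 35]


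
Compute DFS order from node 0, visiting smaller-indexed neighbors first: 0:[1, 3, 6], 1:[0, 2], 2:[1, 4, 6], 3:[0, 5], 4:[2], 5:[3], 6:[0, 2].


DFS stack-based: start with [0]
Visit order: [0, 1, 2, 4, 6, 3, 5]


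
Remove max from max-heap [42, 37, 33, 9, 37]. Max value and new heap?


Max = 42
Replace root with last, heapify down
Resulting heap: [37, 37, 33, 9]


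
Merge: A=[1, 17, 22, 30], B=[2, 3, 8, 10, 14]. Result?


Compare heads, take smaller each step.
Merged: [1, 2, 3, 8, 10, 14, 17, 22, 30]


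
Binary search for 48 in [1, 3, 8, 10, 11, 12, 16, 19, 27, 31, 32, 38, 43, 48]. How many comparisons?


Search for 48:
[0,13] mid=6 arr[6]=16
[7,13] mid=10 arr[10]=32
[11,13] mid=12 arr[12]=43
[13,13] mid=13 arr[13]=48
Total: 4 comparisons


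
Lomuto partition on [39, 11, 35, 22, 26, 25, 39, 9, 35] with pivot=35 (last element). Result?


Elements <= 35 go left of pivot.
Result: [11, 35, 22, 26, 25, 9, 35, 39, 39], pivot at index 6


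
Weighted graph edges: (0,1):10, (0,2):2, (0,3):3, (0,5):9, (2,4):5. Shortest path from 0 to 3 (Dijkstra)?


Dijkstra from 0:
Distances: {0: 0, 1: 10, 2: 2, 3: 3, 4: 7, 5: 9}
Shortest distance to 3 = 3, path = [0, 3]


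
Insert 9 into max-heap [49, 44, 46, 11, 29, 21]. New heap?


Append 9: [49, 44, 46, 11, 29, 21, 9]
Bubble up: no swaps needed
Result: [49, 44, 46, 11, 29, 21, 9]


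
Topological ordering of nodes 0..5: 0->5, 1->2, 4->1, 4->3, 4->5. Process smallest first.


Kahn's algorithm, process smallest node first
Order: [0, 4, 1, 2, 3, 5]


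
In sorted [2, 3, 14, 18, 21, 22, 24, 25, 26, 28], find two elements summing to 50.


Two pointers: lo=0, hi=9
Found pair: (22, 28) summing to 50


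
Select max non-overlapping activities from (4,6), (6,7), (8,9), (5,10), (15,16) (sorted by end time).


Greedy: pick earliest-ending, then skip overlaps.
Selected (4 activities): [(4, 6), (6, 7), (8, 9), (15, 16)]


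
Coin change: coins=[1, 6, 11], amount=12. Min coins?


dp[0]=0; dp[i]=1+min(dp[i-c] for c in coins)
...dp[7]=2, dp[8]=3, dp[9]=4, dp[10]=5, dp[11]=1, dp[12]=2
Minimum coins for 12 = 2


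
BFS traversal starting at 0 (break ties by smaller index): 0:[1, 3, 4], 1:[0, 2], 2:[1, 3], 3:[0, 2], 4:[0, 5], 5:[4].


BFS queue: start with [0]
Visit order: [0, 1, 3, 4, 2, 5]


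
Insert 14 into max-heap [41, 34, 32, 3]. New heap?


Append 14: [41, 34, 32, 3, 14]
Bubble up: no swaps needed
Result: [41, 34, 32, 3, 14]


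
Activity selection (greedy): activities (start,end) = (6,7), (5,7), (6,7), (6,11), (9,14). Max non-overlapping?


Greedy: pick earliest-ending, then skip overlaps.
Selected (2 activities): [(6, 7), (9, 14)]


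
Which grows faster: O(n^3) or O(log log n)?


double-logarithmic grows slower than cubic
O(log log n) is asymptotically smaller; O(n^3) grows faster


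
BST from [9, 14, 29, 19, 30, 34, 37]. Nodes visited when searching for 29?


BST root = 9
Search for 29: compare at each node
Path: [9, 14, 29]


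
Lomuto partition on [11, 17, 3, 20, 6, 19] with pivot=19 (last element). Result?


Elements <= 19 go left of pivot.
Result: [11, 17, 3, 6, 19, 20], pivot at index 4


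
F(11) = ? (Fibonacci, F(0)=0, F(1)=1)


F(n)=F(n-1)+F(n-2)
...F(9)=34, F(10)=55, F(11)=89


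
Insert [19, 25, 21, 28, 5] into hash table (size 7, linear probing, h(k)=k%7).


Insertions: 19->slot 5; 25->slot 4; 21->slot 0; 28->slot 1; 5->slot 6
Table: [21, 28, None, None, 25, 19, 5]


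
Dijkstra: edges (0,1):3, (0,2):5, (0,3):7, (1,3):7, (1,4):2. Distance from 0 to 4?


Dijkstra from 0:
Distances: {0: 0, 1: 3, 2: 5, 3: 7, 4: 5}
Shortest distance to 4 = 5, path = [0, 1, 4]


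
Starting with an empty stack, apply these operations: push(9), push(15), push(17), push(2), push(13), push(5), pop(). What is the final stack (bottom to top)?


push(9) -> [9]
push(15) -> [9, 15]
push(17) -> [9, 15, 17]
push(2) -> [9, 15, 17, 2]
push(13) -> [9, 15, 17, 2, 13]
push(5) -> [9, 15, 17, 2, 13, 5]
pop() returns 5 -> [9, 15, 17, 2, 13]
Final stack (bottom to top): [9, 15, 17, 2, 13]


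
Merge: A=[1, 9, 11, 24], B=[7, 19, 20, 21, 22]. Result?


Compare heads, take smaller each step.
Merged: [1, 7, 9, 11, 19, 20, 21, 22, 24]


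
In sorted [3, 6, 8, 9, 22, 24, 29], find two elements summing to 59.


Two pointers: lo=0, hi=6
No pair sums to 59


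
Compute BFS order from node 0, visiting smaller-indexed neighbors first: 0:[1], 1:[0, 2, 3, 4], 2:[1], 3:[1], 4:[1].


BFS queue: start with [0]
Visit order: [0, 1, 2, 3, 4]


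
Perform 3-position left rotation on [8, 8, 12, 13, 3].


Left rotate by 3: [13, 3, 8, 8, 12]


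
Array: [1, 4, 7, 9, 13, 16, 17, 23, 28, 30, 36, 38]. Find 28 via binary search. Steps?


Search for 28:
[0,11] mid=5 arr[5]=16
[6,11] mid=8 arr[8]=28
Total: 2 comparisons


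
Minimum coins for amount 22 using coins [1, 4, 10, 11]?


dp[0]=0; dp[i]=1+min(dp[i-c] for c in coins)
...dp[17]=4, dp[18]=3, dp[19]=3, dp[20]=2, dp[21]=2, dp[22]=2
Minimum coins for 22 = 2


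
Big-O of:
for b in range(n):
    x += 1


Per nesting level: O(n) = O(n)
Complexity: O(n)


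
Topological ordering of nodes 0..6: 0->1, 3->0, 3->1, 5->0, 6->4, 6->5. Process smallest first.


Kahn's algorithm, process smallest node first
Order: [2, 3, 6, 4, 5, 0, 1]


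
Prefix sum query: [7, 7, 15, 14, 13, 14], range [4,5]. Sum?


Prefix sums: [0, 7, 14, 29, 43, 56, 70]
Sum[4..5] = prefix[6] - prefix[4] = 70 - 43 = 27


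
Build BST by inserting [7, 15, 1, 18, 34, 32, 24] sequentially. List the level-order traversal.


Root = 7; build tree by BST insertion.
Level-Order traversal: [7, 1, 15, 18, 34, 32, 24]


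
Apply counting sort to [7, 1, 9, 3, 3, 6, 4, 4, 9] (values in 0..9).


Count array: [0, 1, 0, 2, 2, 0, 1, 1, 0, 2]
Reconstruct: [1, 3, 3, 4, 4, 6, 7, 9, 9]


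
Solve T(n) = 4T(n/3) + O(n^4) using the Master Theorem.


a=4, b=3, c=4. log_3(4)=1.262 < c=4. Case 3: O(n^c) = O(n^4)
Complexity: O(n^4)


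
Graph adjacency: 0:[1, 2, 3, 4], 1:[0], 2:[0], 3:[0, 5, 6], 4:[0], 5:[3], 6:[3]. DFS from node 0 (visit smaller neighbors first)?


DFS stack-based: start with [0]
Visit order: [0, 1, 2, 3, 5, 6, 4]


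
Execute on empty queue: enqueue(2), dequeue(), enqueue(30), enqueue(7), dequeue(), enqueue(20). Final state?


enqueue(2) -> [2]
dequeue() returns 2 -> []
enqueue(30) -> [30]
enqueue(7) -> [30, 7]
dequeue() returns 30 -> [7]
enqueue(20) -> [7, 20]
Final queue (front to back): [7, 20]


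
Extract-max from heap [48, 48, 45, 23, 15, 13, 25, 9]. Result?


Max = 48
Replace root with last, heapify down
Resulting heap: [48, 23, 45, 9, 15, 13, 25]


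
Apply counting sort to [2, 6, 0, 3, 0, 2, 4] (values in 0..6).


Count array: [2, 0, 2, 1, 1, 0, 1]
Reconstruct: [0, 0, 2, 2, 3, 4, 6]


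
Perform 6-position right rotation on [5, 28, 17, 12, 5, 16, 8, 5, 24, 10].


Right rotate by 6: [5, 16, 8, 5, 24, 10, 5, 28, 17, 12]


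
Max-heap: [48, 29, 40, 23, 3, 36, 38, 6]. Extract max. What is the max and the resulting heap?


Max = 48
Replace root with last, heapify down
Resulting heap: [40, 29, 38, 23, 3, 36, 6]


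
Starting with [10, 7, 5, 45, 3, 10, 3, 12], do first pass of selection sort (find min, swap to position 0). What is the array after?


After one pass: [3, 7, 5, 45, 10, 10, 3, 12]


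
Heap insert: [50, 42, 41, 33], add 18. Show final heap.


Append 18: [50, 42, 41, 33, 18]
Bubble up: no swaps needed
Result: [50, 42, 41, 33, 18]


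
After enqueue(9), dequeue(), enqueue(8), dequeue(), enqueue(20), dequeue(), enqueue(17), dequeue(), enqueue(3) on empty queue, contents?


enqueue(9) -> [9]
dequeue() returns 9 -> []
enqueue(8) -> [8]
dequeue() returns 8 -> []
enqueue(20) -> [20]
dequeue() returns 20 -> []
enqueue(17) -> [17]
dequeue() returns 17 -> []
enqueue(3) -> [3]
Final queue (front to back): [3]


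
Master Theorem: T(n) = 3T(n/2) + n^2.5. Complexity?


a=3, b=2, c=2.5. log_2(3)=1.585 < c=2.5. Case 3: O(n^c) = O(n^2.500)
Complexity: O(n^2.500)


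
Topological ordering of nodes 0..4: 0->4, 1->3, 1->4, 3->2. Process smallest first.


Kahn's algorithm, process smallest node first
Order: [0, 1, 3, 2, 4]


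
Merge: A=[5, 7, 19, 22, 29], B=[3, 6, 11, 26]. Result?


Compare heads, take smaller each step.
Merged: [3, 5, 6, 7, 11, 19, 22, 26, 29]


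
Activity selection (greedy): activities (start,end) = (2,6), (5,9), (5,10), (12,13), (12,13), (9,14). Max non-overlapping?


Greedy: pick earliest-ending, then skip overlaps.
Selected (2 activities): [(2, 6), (12, 13)]


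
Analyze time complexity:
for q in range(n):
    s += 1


Per nesting level: O(n) = O(n)
Complexity: O(n)


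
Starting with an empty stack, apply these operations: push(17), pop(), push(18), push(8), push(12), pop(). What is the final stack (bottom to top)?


push(17) -> [17]
pop() returns 17 -> []
push(18) -> [18]
push(8) -> [18, 8]
push(12) -> [18, 8, 12]
pop() returns 12 -> [18, 8]
Final stack (bottom to top): [18, 8]


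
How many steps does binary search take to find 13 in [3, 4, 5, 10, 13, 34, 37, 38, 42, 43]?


Search for 13:
[0,9] mid=4 arr[4]=13
Total: 1 comparisons


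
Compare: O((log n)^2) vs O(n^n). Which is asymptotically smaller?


polylogarithmic grows slower than n^n
O((log n)^2) is asymptotically smaller; O(n^n) grows faster


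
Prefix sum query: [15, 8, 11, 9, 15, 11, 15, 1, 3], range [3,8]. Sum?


Prefix sums: [0, 15, 23, 34, 43, 58, 69, 84, 85, 88]
Sum[3..8] = prefix[9] - prefix[3] = 88 - 34 = 54


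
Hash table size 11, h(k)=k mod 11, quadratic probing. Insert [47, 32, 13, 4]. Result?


Insertions: 47->slot 3; 32->slot 10; 13->slot 2; 4->slot 4
Table: [None, None, 13, 47, 4, None, None, None, None, None, 32]


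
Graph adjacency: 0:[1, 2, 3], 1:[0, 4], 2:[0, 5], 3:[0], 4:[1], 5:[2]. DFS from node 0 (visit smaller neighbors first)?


DFS stack-based: start with [0]
Visit order: [0, 1, 4, 2, 5, 3]


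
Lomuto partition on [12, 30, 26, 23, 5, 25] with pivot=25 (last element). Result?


Elements <= 25 go left of pivot.
Result: [12, 23, 5, 25, 26, 30], pivot at index 3


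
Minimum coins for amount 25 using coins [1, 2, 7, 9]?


dp[0]=0; dp[i]=1+min(dp[i-c] for c in coins)
...dp[20]=3, dp[21]=3, dp[22]=4, dp[23]=3, dp[24]=4, dp[25]=3
Minimum coins for 25 = 3


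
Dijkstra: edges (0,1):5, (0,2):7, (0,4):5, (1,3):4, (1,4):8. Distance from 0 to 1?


Dijkstra from 0:
Distances: {0: 0, 1: 5, 2: 7, 3: 9, 4: 5}
Shortest distance to 1 = 5, path = [0, 1]


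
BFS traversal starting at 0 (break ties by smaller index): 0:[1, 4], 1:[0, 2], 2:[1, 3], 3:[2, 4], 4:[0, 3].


BFS queue: start with [0]
Visit order: [0, 1, 4, 2, 3]


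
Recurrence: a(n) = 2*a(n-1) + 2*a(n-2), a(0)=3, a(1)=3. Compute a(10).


Build bottom-up:
...a(8)=4656, a(9)=12720, a(10)=2*12720+2*4656=34752


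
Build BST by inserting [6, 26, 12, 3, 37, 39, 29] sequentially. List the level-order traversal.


Root = 6; build tree by BST insertion.
Level-Order traversal: [6, 3, 26, 12, 37, 29, 39]


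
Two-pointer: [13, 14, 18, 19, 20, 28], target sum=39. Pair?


Two pointers: lo=0, hi=5
Found pair: (19, 20) summing to 39


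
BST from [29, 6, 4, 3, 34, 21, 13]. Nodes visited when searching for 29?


BST root = 29
Search for 29: compare at each node
Path: [29]


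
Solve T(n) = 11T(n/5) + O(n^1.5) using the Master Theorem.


a=11, b=5, c=1.5. log_5(11)=1.490 < c=1.5. Case 3: O(n^c) = O(n^1.500)
Complexity: O(n^1.500)


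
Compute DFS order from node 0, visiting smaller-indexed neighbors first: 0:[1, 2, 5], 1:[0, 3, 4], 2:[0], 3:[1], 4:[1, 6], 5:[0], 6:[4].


DFS stack-based: start with [0]
Visit order: [0, 1, 3, 4, 6, 2, 5]


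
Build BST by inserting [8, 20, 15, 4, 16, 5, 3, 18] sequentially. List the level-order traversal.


Root = 8; build tree by BST insertion.
Level-Order traversal: [8, 4, 20, 3, 5, 15, 16, 18]


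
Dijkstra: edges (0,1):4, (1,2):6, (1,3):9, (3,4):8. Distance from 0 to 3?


Dijkstra from 0:
Distances: {0: 0, 1: 4, 2: 10, 3: 13, 4: 21}
Shortest distance to 3 = 13, path = [0, 1, 3]


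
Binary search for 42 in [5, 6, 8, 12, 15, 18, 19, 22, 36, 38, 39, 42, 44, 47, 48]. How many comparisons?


Search for 42:
[0,14] mid=7 arr[7]=22
[8,14] mid=11 arr[11]=42
Total: 2 comparisons


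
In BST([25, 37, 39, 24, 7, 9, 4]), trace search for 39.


BST root = 25
Search for 39: compare at each node
Path: [25, 37, 39]


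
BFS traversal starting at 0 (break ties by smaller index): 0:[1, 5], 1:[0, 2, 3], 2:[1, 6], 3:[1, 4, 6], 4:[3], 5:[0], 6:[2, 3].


BFS queue: start with [0]
Visit order: [0, 1, 5, 2, 3, 6, 4]


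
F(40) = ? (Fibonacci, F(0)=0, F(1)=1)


F(n)=F(n-1)+F(n-2)
...F(38)=39088169, F(39)=63245986, F(40)=102334155


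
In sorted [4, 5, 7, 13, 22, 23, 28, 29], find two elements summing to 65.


Two pointers: lo=0, hi=7
No pair sums to 65


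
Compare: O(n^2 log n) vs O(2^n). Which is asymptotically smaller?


n^2 log n grows slower than exponential
O(n^2 log n) is asymptotically smaller; O(2^n) grows faster


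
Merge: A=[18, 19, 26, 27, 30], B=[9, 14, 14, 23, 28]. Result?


Compare heads, take smaller each step.
Merged: [9, 14, 14, 18, 19, 23, 26, 27, 28, 30]


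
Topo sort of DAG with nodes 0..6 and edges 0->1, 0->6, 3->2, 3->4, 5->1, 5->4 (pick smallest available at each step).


Kahn's algorithm, process smallest node first
Order: [0, 3, 2, 5, 1, 4, 6]


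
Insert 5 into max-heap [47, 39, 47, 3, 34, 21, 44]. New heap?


Append 5: [47, 39, 47, 3, 34, 21, 44, 5]
Bubble up: swap idx 7(5) with idx 3(3)
Result: [47, 39, 47, 5, 34, 21, 44, 3]


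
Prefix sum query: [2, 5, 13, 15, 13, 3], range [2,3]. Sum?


Prefix sums: [0, 2, 7, 20, 35, 48, 51]
Sum[2..3] = prefix[4] - prefix[2] = 35 - 7 = 28


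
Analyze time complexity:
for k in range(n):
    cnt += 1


Per nesting level: O(n) = O(n)
Complexity: O(n)


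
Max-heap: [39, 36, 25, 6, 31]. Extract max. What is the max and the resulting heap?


Max = 39
Replace root with last, heapify down
Resulting heap: [36, 31, 25, 6]


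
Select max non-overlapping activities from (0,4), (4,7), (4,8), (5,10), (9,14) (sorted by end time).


Greedy: pick earliest-ending, then skip overlaps.
Selected (3 activities): [(0, 4), (4, 7), (9, 14)]


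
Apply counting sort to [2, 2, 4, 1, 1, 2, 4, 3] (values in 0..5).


Count array: [0, 2, 3, 1, 2, 0]
Reconstruct: [1, 1, 2, 2, 2, 3, 4, 4]


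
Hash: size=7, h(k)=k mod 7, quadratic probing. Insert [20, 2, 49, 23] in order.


Insertions: 20->slot 6; 2->slot 2; 49->slot 0; 23->slot 3
Table: [49, None, 2, 23, None, None, 20]


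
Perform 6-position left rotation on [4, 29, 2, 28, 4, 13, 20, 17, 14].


Left rotate by 6: [20, 17, 14, 4, 29, 2, 28, 4, 13]


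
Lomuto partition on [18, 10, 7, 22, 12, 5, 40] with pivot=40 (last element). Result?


Elements <= 40 go left of pivot.
Result: [18, 10, 7, 22, 12, 5, 40], pivot at index 6


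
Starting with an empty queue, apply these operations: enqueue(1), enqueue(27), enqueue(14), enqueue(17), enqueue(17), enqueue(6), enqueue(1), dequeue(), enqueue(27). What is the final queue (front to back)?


enqueue(1) -> [1]
enqueue(27) -> [1, 27]
enqueue(14) -> [1, 27, 14]
enqueue(17) -> [1, 27, 14, 17]
enqueue(17) -> [1, 27, 14, 17, 17]
enqueue(6) -> [1, 27, 14, 17, 17, 6]
enqueue(1) -> [1, 27, 14, 17, 17, 6, 1]
dequeue() returns 1 -> [27, 14, 17, 17, 6, 1]
enqueue(27) -> [27, 14, 17, 17, 6, 1, 27]
Final queue (front to back): [27, 14, 17, 17, 6, 1, 27]


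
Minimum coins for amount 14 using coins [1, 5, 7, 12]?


dp[0]=0; dp[i]=1+min(dp[i-c] for c in coins)
...dp[9]=3, dp[10]=2, dp[11]=3, dp[12]=1, dp[13]=2, dp[14]=2
Minimum coins for 14 = 2


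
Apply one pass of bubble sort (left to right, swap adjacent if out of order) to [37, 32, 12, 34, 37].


After one pass: [32, 12, 34, 37, 37]


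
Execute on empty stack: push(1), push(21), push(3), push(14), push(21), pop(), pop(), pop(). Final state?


push(1) -> [1]
push(21) -> [1, 21]
push(3) -> [1, 21, 3]
push(14) -> [1, 21, 3, 14]
push(21) -> [1, 21, 3, 14, 21]
pop() returns 21 -> [1, 21, 3, 14]
pop() returns 14 -> [1, 21, 3]
pop() returns 3 -> [1, 21]
Final stack (bottom to top): [1, 21]


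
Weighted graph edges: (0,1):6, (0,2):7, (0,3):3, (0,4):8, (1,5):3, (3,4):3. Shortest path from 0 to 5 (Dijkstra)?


Dijkstra from 0:
Distances: {0: 0, 1: 6, 2: 7, 3: 3, 4: 6, 5: 9}
Shortest distance to 5 = 9, path = [0, 1, 5]


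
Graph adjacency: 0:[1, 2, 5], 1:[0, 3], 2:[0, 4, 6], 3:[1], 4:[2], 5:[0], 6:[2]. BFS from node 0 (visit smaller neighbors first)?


BFS queue: start with [0]
Visit order: [0, 1, 2, 5, 3, 4, 6]


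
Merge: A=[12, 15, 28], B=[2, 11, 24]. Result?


Compare heads, take smaller each step.
Merged: [2, 11, 12, 15, 24, 28]


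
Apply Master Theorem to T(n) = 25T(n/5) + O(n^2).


a=25, b=5, c=2. log_5(25)=2 = c=2. Case 2: O(n^c log n) = O(n^2 log n)
Complexity: O(n^2 log n)


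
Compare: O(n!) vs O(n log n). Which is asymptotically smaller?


linearithmic grows slower than factorial
O(n log n) is asymptotically smaller; O(n!) grows faster


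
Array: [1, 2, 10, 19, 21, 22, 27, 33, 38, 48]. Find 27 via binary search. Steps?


Search for 27:
[0,9] mid=4 arr[4]=21
[5,9] mid=7 arr[7]=33
[5,6] mid=5 arr[5]=22
[6,6] mid=6 arr[6]=27
Total: 4 comparisons


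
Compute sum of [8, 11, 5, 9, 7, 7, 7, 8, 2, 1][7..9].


Prefix sums: [0, 8, 19, 24, 33, 40, 47, 54, 62, 64, 65]
Sum[7..9] = prefix[10] - prefix[7] = 65 - 54 = 11


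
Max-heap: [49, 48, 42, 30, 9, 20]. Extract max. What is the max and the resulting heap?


Max = 49
Replace root with last, heapify down
Resulting heap: [48, 30, 42, 20, 9]


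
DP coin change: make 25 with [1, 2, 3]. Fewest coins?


dp[0]=0; dp[i]=1+min(dp[i-c] for c in coins)
...dp[20]=7, dp[21]=7, dp[22]=8, dp[23]=8, dp[24]=8, dp[25]=9
Minimum coins for 25 = 9


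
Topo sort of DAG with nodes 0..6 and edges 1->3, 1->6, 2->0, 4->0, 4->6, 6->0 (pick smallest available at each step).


Kahn's algorithm, process smallest node first
Order: [1, 2, 3, 4, 5, 6, 0]


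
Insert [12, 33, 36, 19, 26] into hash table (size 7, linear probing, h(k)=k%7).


Insertions: 12->slot 5; 33->slot 6; 36->slot 1; 19->slot 0; 26->slot 2
Table: [19, 36, 26, None, None, 12, 33]


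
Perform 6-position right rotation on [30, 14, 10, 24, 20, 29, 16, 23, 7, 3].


Right rotate by 6: [20, 29, 16, 23, 7, 3, 30, 14, 10, 24]


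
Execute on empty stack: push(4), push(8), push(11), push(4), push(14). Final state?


push(4) -> [4]
push(8) -> [4, 8]
push(11) -> [4, 8, 11]
push(4) -> [4, 8, 11, 4]
push(14) -> [4, 8, 11, 4, 14]
Final stack (bottom to top): [4, 8, 11, 4, 14]


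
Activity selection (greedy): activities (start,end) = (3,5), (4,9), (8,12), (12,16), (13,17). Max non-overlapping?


Greedy: pick earliest-ending, then skip overlaps.
Selected (3 activities): [(3, 5), (8, 12), (12, 16)]


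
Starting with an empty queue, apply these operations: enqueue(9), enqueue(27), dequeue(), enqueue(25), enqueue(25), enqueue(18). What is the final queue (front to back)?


enqueue(9) -> [9]
enqueue(27) -> [9, 27]
dequeue() returns 9 -> [27]
enqueue(25) -> [27, 25]
enqueue(25) -> [27, 25, 25]
enqueue(18) -> [27, 25, 25, 18]
Final queue (front to back): [27, 25, 25, 18]


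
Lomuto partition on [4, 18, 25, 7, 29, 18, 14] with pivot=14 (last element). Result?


Elements <= 14 go left of pivot.
Result: [4, 7, 14, 18, 29, 18, 25], pivot at index 2


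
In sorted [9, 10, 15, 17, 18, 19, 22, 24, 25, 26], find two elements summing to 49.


Two pointers: lo=0, hi=9
Found pair: (24, 25) summing to 49


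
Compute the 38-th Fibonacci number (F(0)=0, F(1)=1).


F(n)=F(n-1)+F(n-2)
...F(36)=14930352, F(37)=24157817, F(38)=39088169


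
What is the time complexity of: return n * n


Analysis: constant-time operation, no loop
Complexity: O(1)


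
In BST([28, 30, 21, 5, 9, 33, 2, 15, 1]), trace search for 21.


BST root = 28
Search for 21: compare at each node
Path: [28, 21]


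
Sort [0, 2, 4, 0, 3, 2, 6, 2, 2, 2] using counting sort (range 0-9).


Count array: [2, 0, 5, 1, 1, 0, 1, 0, 0, 0]
Reconstruct: [0, 0, 2, 2, 2, 2, 2, 3, 4, 6]


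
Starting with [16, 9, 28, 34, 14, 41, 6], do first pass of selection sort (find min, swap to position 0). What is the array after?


After one pass: [6, 9, 28, 34, 14, 41, 16]


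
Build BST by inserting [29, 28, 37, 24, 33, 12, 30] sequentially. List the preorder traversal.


Root = 29; build tree by BST insertion.
Preorder traversal: [29, 28, 24, 12, 37, 33, 30]


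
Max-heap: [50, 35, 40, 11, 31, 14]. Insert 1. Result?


Append 1: [50, 35, 40, 11, 31, 14, 1]
Bubble up: no swaps needed
Result: [50, 35, 40, 11, 31, 14, 1]


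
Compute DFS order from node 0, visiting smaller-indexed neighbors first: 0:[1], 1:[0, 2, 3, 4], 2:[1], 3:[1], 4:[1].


DFS stack-based: start with [0]
Visit order: [0, 1, 2, 3, 4]


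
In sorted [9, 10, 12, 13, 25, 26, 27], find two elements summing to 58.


Two pointers: lo=0, hi=6
No pair sums to 58


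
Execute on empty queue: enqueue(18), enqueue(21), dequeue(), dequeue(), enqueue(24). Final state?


enqueue(18) -> [18]
enqueue(21) -> [18, 21]
dequeue() returns 18 -> [21]
dequeue() returns 21 -> []
enqueue(24) -> [24]
Final queue (front to back): [24]


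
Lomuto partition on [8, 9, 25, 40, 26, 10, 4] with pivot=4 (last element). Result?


Elements <= 4 go left of pivot.
Result: [4, 9, 25, 40, 26, 10, 8], pivot at index 0


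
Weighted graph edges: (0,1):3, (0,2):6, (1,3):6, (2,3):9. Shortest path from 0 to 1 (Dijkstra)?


Dijkstra from 0:
Distances: {0: 0, 1: 3, 2: 6, 3: 9}
Shortest distance to 1 = 3, path = [0, 1]


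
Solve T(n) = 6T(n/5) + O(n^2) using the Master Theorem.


a=6, b=5, c=2. log_5(6)=1.113 < c=2. Case 3: O(n^c) = O(n^2)
Complexity: O(n^2)


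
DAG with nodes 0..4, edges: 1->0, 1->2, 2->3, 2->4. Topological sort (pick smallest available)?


Kahn's algorithm, process smallest node first
Order: [1, 0, 2, 3, 4]


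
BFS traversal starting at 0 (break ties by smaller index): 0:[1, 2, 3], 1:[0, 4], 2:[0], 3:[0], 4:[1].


BFS queue: start with [0]
Visit order: [0, 1, 2, 3, 4]


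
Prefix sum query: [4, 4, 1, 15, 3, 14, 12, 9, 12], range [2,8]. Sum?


Prefix sums: [0, 4, 8, 9, 24, 27, 41, 53, 62, 74]
Sum[2..8] = prefix[9] - prefix[2] = 74 - 8 = 66


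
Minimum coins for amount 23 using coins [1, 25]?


dp[0]=0; dp[i]=1+min(dp[i-c] for c in coins)
...dp[18]=18, dp[19]=19, dp[20]=20, dp[21]=21, dp[22]=22, dp[23]=23
Minimum coins for 23 = 23


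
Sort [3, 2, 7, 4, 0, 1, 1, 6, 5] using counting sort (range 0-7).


Count array: [1, 2, 1, 1, 1, 1, 1, 1]
Reconstruct: [0, 1, 1, 2, 3, 4, 5, 6, 7]


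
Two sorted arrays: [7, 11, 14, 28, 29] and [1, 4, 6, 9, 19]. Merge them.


Compare heads, take smaller each step.
Merged: [1, 4, 6, 7, 9, 11, 14, 19, 28, 29]


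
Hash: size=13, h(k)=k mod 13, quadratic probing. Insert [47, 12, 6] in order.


Insertions: 47->slot 8; 12->slot 12; 6->slot 6
Table: [None, None, None, None, None, None, 6, None, 47, None, None, None, 12]


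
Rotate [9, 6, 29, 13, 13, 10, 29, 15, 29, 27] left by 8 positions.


Left rotate by 8: [29, 27, 9, 6, 29, 13, 13, 10, 29, 15]


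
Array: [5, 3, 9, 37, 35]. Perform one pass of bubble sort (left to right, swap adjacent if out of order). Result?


After one pass: [3, 5, 9, 35, 37]


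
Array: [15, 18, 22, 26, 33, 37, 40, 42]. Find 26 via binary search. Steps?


Search for 26:
[0,7] mid=3 arr[3]=26
Total: 1 comparisons


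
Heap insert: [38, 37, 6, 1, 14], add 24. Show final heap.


Append 24: [38, 37, 6, 1, 14, 24]
Bubble up: swap idx 5(24) with idx 2(6)
Result: [38, 37, 24, 1, 14, 6]


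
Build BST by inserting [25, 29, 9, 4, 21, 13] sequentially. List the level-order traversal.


Root = 25; build tree by BST insertion.
Level-Order traversal: [25, 9, 29, 4, 21, 13]


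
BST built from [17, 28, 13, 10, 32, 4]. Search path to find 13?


BST root = 17
Search for 13: compare at each node
Path: [17, 13]


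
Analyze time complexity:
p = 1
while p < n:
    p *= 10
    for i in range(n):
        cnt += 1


Per nesting level: O(log n) * O(n) = O(n log n)
Complexity: O(n log n)


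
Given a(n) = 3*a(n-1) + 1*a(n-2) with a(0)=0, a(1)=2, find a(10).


Build bottom-up:
...a(8)=7854, a(9)=25940, a(10)=3*25940+1*7854=85674


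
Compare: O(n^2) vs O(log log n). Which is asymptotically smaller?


double-logarithmic grows slower than quadratic
O(log log n) is asymptotically smaller; O(n^2) grows faster


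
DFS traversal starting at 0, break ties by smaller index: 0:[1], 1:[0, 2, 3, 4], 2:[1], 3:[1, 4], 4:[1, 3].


DFS stack-based: start with [0]
Visit order: [0, 1, 2, 3, 4]


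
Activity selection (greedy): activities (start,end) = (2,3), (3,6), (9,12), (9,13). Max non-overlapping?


Greedy: pick earliest-ending, then skip overlaps.
Selected (3 activities): [(2, 3), (3, 6), (9, 12)]


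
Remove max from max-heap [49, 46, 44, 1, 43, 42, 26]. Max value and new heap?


Max = 49
Replace root with last, heapify down
Resulting heap: [46, 43, 44, 1, 26, 42]


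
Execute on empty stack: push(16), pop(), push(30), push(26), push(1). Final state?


push(16) -> [16]
pop() returns 16 -> []
push(30) -> [30]
push(26) -> [30, 26]
push(1) -> [30, 26, 1]
Final stack (bottom to top): [30, 26, 1]


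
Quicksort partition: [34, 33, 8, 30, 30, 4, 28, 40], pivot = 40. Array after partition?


Elements <= 40 go left of pivot.
Result: [34, 33, 8, 30, 30, 4, 28, 40], pivot at index 7


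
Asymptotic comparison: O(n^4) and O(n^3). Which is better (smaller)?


cubic grows slower than quartic
O(n^3) is asymptotically smaller; O(n^4) grows faster


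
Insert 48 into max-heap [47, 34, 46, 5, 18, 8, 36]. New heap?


Append 48: [47, 34, 46, 5, 18, 8, 36, 48]
Bubble up: swap idx 7(48) with idx 3(5); swap idx 3(48) with idx 1(34); swap idx 1(48) with idx 0(47)
Result: [48, 47, 46, 34, 18, 8, 36, 5]


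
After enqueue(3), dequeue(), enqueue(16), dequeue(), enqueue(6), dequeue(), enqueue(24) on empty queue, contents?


enqueue(3) -> [3]
dequeue() returns 3 -> []
enqueue(16) -> [16]
dequeue() returns 16 -> []
enqueue(6) -> [6]
dequeue() returns 6 -> []
enqueue(24) -> [24]
Final queue (front to back): [24]


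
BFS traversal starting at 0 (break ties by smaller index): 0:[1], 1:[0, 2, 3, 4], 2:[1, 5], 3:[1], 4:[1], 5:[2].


BFS queue: start with [0]
Visit order: [0, 1, 2, 3, 4, 5]


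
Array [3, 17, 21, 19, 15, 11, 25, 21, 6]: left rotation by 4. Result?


Left rotate by 4: [15, 11, 25, 21, 6, 3, 17, 21, 19]


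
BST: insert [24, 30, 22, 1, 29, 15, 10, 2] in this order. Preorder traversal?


Root = 24; build tree by BST insertion.
Preorder traversal: [24, 22, 1, 15, 10, 2, 30, 29]


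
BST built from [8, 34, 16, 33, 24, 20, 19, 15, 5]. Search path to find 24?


BST root = 8
Search for 24: compare at each node
Path: [8, 34, 16, 33, 24]


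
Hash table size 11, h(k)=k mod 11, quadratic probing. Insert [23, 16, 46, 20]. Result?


Insertions: 23->slot 1; 16->slot 5; 46->slot 2; 20->slot 9
Table: [None, 23, 46, None, None, 16, None, None, None, 20, None]


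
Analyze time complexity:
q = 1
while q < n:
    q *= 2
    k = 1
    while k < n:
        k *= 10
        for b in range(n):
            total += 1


Per nesting level: O(log n) * O(log n) * O(n) = O(n (log n)^2)
Complexity: O(n (log n)^2)


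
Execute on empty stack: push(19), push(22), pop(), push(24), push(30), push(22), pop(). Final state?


push(19) -> [19]
push(22) -> [19, 22]
pop() returns 22 -> [19]
push(24) -> [19, 24]
push(30) -> [19, 24, 30]
push(22) -> [19, 24, 30, 22]
pop() returns 22 -> [19, 24, 30]
Final stack (bottom to top): [19, 24, 30]


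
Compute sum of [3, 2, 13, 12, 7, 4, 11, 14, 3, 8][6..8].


Prefix sums: [0, 3, 5, 18, 30, 37, 41, 52, 66, 69, 77]
Sum[6..8] = prefix[9] - prefix[6] = 69 - 41 = 28


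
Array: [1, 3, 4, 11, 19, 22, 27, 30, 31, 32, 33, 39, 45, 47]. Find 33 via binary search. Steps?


Search for 33:
[0,13] mid=6 arr[6]=27
[7,13] mid=10 arr[10]=33
Total: 2 comparisons


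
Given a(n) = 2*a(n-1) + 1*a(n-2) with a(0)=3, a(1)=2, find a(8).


Build bottom-up:
...a(6)=227, a(7)=548, a(8)=2*548+1*227=1323


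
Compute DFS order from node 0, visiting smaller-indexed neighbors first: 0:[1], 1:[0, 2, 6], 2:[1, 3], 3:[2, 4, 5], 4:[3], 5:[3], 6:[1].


DFS stack-based: start with [0]
Visit order: [0, 1, 2, 3, 4, 5, 6]


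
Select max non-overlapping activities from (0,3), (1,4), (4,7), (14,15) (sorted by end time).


Greedy: pick earliest-ending, then skip overlaps.
Selected (3 activities): [(0, 3), (4, 7), (14, 15)]


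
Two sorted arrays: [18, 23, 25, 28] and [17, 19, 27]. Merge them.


Compare heads, take smaller each step.
Merged: [17, 18, 19, 23, 25, 27, 28]


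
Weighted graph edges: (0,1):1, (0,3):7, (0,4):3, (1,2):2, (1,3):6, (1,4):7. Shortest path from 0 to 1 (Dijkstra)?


Dijkstra from 0:
Distances: {0: 0, 1: 1, 2: 3, 3: 7, 4: 3}
Shortest distance to 1 = 1, path = [0, 1]


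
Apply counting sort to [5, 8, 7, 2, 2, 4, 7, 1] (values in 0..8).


Count array: [0, 1, 2, 0, 1, 1, 0, 2, 1]
Reconstruct: [1, 2, 2, 4, 5, 7, 7, 8]


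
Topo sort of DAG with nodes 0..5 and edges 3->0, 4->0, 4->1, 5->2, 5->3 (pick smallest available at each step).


Kahn's algorithm, process smallest node first
Order: [4, 1, 5, 2, 3, 0]


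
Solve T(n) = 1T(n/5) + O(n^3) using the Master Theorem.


a=1, b=5, c=3. log_5(1)=0 < c=3. Case 3: O(n^c) = O(n^3)
Complexity: O(n^3)


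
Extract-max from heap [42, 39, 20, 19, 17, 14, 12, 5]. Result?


Max = 42
Replace root with last, heapify down
Resulting heap: [39, 19, 20, 5, 17, 14, 12]


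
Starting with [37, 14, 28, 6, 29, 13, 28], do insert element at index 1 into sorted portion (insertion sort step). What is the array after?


After one pass: [14, 37, 28, 6, 29, 13, 28]


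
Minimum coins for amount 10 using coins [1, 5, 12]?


dp[0]=0; dp[i]=1+min(dp[i-c] for c in coins)
...dp[5]=1, dp[6]=2, dp[7]=3, dp[8]=4, dp[9]=5, dp[10]=2
Minimum coins for 10 = 2


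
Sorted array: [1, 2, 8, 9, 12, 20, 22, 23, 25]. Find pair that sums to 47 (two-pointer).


Two pointers: lo=0, hi=8
Found pair: (22, 25) summing to 47


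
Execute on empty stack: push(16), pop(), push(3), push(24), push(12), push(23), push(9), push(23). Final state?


push(16) -> [16]
pop() returns 16 -> []
push(3) -> [3]
push(24) -> [3, 24]
push(12) -> [3, 24, 12]
push(23) -> [3, 24, 12, 23]
push(9) -> [3, 24, 12, 23, 9]
push(23) -> [3, 24, 12, 23, 9, 23]
Final stack (bottom to top): [3, 24, 12, 23, 9, 23]


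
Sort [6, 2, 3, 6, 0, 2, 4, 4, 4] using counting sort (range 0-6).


Count array: [1, 0, 2, 1, 3, 0, 2]
Reconstruct: [0, 2, 2, 3, 4, 4, 4, 6, 6]


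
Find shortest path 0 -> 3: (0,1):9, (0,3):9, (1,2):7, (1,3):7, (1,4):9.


Dijkstra from 0:
Distances: {0: 0, 1: 9, 2: 16, 3: 9, 4: 18}
Shortest distance to 3 = 9, path = [0, 3]


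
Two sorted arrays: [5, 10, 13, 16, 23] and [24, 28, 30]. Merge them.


Compare heads, take smaller each step.
Merged: [5, 10, 13, 16, 23, 24, 28, 30]


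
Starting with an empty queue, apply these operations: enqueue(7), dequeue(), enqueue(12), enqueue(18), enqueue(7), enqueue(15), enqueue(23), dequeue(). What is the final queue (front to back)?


enqueue(7) -> [7]
dequeue() returns 7 -> []
enqueue(12) -> [12]
enqueue(18) -> [12, 18]
enqueue(7) -> [12, 18, 7]
enqueue(15) -> [12, 18, 7, 15]
enqueue(23) -> [12, 18, 7, 15, 23]
dequeue() returns 12 -> [18, 7, 15, 23]
Final queue (front to back): [18, 7, 15, 23]


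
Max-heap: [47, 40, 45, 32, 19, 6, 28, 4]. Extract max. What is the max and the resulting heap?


Max = 47
Replace root with last, heapify down
Resulting heap: [45, 40, 28, 32, 19, 6, 4]


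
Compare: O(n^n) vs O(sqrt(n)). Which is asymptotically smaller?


sublinear grows slower than n^n
O(sqrt(n)) is asymptotically smaller; O(n^n) grows faster


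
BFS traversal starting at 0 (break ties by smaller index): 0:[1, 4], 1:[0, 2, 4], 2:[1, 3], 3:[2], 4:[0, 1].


BFS queue: start with [0]
Visit order: [0, 1, 4, 2, 3]


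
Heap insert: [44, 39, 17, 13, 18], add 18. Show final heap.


Append 18: [44, 39, 17, 13, 18, 18]
Bubble up: swap idx 5(18) with idx 2(17)
Result: [44, 39, 18, 13, 18, 17]


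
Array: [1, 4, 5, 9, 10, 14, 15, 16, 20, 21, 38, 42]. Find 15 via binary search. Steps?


Search for 15:
[0,11] mid=5 arr[5]=14
[6,11] mid=8 arr[8]=20
[6,7] mid=6 arr[6]=15
Total: 3 comparisons


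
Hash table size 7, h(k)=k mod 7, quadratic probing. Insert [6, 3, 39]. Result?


Insertions: 6->slot 6; 3->slot 3; 39->slot 4
Table: [None, None, None, 3, 39, None, 6]


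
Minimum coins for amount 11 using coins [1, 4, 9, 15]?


dp[0]=0; dp[i]=1+min(dp[i-c] for c in coins)
...dp[6]=3, dp[7]=4, dp[8]=2, dp[9]=1, dp[10]=2, dp[11]=3
Minimum coins for 11 = 3


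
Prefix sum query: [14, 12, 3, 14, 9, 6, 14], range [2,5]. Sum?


Prefix sums: [0, 14, 26, 29, 43, 52, 58, 72]
Sum[2..5] = prefix[6] - prefix[2] = 58 - 26 = 32


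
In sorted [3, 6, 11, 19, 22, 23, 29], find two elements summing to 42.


Two pointers: lo=0, hi=6
Found pair: (19, 23) summing to 42


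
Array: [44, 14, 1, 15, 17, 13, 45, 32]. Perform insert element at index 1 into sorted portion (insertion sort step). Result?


After one pass: [14, 44, 1, 15, 17, 13, 45, 32]


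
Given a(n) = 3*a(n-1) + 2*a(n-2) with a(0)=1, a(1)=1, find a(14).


Build bottom-up:
...a(12)=1577629, a(13)=5618809, a(14)=3*5618809+2*1577629=20011685


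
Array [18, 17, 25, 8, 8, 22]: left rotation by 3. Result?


Left rotate by 3: [8, 8, 22, 18, 17, 25]


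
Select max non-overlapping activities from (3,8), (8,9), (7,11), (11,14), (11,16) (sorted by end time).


Greedy: pick earliest-ending, then skip overlaps.
Selected (3 activities): [(3, 8), (8, 9), (11, 14)]
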